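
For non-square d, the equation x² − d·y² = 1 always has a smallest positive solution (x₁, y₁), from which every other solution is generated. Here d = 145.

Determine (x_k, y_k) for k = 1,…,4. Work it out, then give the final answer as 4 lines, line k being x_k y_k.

289 24
167041 13872
96549409 8017992
55805391361 4634385504

d=145: √d = [12; 24] (ℓ=1, odd), read p_1/q_1
i=0: a=12 ⇒ p=12, q=1
i=1: a=24 ⇒ p=289, q=24
→ (289, 24).  Check: 289²=83521, 145·24²=83520, difference 1.
(x_2, y_2) = (289·289 + 145·24·24, 289·24 + 24·289) = (167041, 13872)
(x_3, y_3) = (289·167041 + 145·24·13872, 289·13872 + 24·167041) = (96549409, 8017992)
(x_4, y_4) = (289·96549409 + 145·24·8017992, 289·8017992 + 24·96549409) = (55805391361, 4634385504)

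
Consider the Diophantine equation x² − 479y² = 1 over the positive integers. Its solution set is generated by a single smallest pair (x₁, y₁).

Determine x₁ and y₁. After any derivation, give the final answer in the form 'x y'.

2989440 136591

d=479: √d = [21; 1,7,1,3,2,21,2,3,1,7,1,42] (ℓ=12, even), read p_11/q_11
i=0: a=21 ⇒ p=21, q=1
i=1: a=1 ⇒ p=22, q=1
…
i=4: a=3 ⇒ p=766, q=35
i=5: a=2 ⇒ p=1729, q=79
i=6: a=21 ⇒ p=37075, q=1694
i=7: a=2 ⇒ p=75879, q=3467
…
i=9: a=1 ⇒ p=340591, q=15562
i=10: a=7 ⇒ p=2648849, q=121029
i=11: a=1 ⇒ p=2989440, q=136591
(x₁, y₁) = (2989440, 136591);  2989440² − 479·136591² = 1 ✓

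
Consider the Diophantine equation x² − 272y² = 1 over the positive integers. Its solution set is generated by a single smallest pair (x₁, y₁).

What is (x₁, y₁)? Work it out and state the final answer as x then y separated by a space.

33 2

[16; 2,32] for √272; ℓ=2 ⇒ convergent index 1
step 0: (16, 1)  from 16·(1,0) + (0,1)
step 1: (33, 2)  from 2·(16,1) + (1,0)
(x₁, y₁) = (33, 2);  33² − 272·2² = 1 ✓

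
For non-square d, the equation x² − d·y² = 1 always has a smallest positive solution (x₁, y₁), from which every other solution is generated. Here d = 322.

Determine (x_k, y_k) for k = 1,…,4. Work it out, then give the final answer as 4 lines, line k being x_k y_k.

√322 → a₀=17, period (1,16,1,34); ℓ=4 even so k=3
a_0=17:  p_0=17·1+0=17,  q_0=17·0+1=1
…
a_2=16:  p_2=16·18+17=305,  q_2=16·1+1=17
a_3=1:  p_3=1·305+18=323,  q_3=1·17+1=18
(x₁, y₁) = (323, 18);  323² − 322·18² = 1 ✓
k=2:  x_2 = 323·323+322·18·18 = 208657,  y_2 = 323·18+18·323 = 11628
k=3:  x_3 = 323·208657+322·18·11628 = 134792099,  y_3 = 323·11628+18·208657 = 7511670
k=4:  x_4 = 323·134792099+322·18·7511670 = 87075487297,  y_4 = 323·7511670+18·134792099 = 4852527192

323 18
208657 11628
134792099 7511670
87075487297 4852527192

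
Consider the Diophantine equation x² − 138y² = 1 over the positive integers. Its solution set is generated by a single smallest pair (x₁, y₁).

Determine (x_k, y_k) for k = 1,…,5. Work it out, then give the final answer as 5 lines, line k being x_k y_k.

47 4
4417 376
415151 35340
39019777 3321584
3667443887 312193556

[11; 1,2,1,22] for √138; ℓ=4 ⇒ convergent index 3
a_0=11:  p_0=11·1+0=11,  q_0=11·0+1=1
…
a_2=2:  p_2=2·12+11=35,  q_2=2·1+1=3
a_3=1:  p_3=1·35+12=47,  q_3=1·3+1=4
(x₁, y₁) = (47, 4);  47² − 138·4² = 1 ✓
n=2: (47,4)∘(47,4) = (47·47+138·4·4, 47·4+4·47) = (4417,376)
n=3: (4417,376)∘(47,4) = (47·4417+138·4·376, 47·376+4·4417) = (415151,35340)
n=4: (415151,35340)∘(47,4) = (47·415151+138·4·35340, 47·35340+4·415151) = (39019777,3321584)
n=5: (39019777,3321584)∘(47,4) = (47·39019777+138·4·3321584, 47·3321584+4·39019777) = (3667443887,312193556)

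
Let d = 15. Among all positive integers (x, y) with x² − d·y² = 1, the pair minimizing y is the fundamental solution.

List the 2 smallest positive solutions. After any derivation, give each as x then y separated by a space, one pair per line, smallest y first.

4 1
31 8

[3; 1,6] for √15; ℓ=2 ⇒ convergent index 1
k=0  a_k=3  p_k/q_k = 3/1
k=1  a_k=1  p_k/q_k = 4/1
fundamental: x₁=4, y₁=1  (since 16 − 15·1 = 1)
k=2:  x_2 = 4·4+15·1·1 = 31,  y_2 = 4·1+1·4 = 8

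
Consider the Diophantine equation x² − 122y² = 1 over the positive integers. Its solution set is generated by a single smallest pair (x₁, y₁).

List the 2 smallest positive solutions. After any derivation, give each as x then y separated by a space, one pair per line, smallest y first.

d=122: √d = [11; 22] (ℓ=1, odd), read p_1/q_1
step 0: (11, 1)  from 11·(1,0) + (0,1)
step 1: (243, 22)  from 22·(11,1) + (1,0)
fundamental: x₁=243, y₁=22  (since 59049 − 122·484 = 1)
n=2: (243,22)∘(243,22) = (243·243+122·22·22, 243·22+22·243) = (118097,10692)

243 22
118097 10692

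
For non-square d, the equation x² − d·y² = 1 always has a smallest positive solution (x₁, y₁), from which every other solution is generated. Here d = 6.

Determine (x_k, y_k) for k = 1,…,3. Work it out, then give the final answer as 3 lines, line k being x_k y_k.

5 2
49 20
485 198

[2; 2,4] for √6; ℓ=2 ⇒ convergent index 1
a_0=2:  p_0=2·1+0=2,  q_0=2·0+1=1
a_1=2:  p_1=2·2+1=5,  q_1=2·1+0=2
fundamental: x₁=5, y₁=2  (since 25 − 6·4 = 1)
(5+2√6)^2 = 49 + 20√6
(5+2√6)^3 = 485 + 198√6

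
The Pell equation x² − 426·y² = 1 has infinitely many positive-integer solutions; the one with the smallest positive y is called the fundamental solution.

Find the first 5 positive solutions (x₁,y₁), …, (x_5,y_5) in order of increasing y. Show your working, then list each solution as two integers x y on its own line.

√426 = [20; 1,1,1,3,2,6,2,3,1,1,1,40, …], period ℓ=12 (even) → k=11
k=0  a_k=20  p_k/q_k = 20/1
k=1  a_k=1  p_k/q_k = 21/1
…
k=5  a_k=2  p_k/q_k = 516/25
…
k=7  a_k=2  p_k/q_k = 7162/347
…
k=9  a_k=1  p_k/q_k = 31971/1549
k=10  a_k=1  p_k/q_k = 56780/2751
k=11  a_k=1  p_k/q_k = 88751/4300
(x₁, y₁) = (88751, 4300);  88751² − 426·4300² = 1 ✓
(88751+4300√426)^2 = 15753480001 + 763258600√426
(88751+4300√426)^3 = 2796274207048751 + 135479928012900√426
(88751+4300√426)^4 = 496344264283813920001 + 24047958181382517200√426
(88751+4300√426)^5 = 88102099596109264220968751 + 4268560672976279640021500√426

88751 4300
15753480001 763258600
2796274207048751 135479928012900
496344264283813920001 24047958181382517200
88102099596109264220968751 4268560672976279640021500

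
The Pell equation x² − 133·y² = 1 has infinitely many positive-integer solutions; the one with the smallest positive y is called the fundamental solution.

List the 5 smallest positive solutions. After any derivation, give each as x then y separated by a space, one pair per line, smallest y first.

d=133: √d = [11; 1,1,7,5,1,…,1,1,22] (ℓ=16, even), read p_15/q_15
step 0: (11, 1)  from 11·(1,0) + (0,1)
…
step 2: (23, 2)  from 1·(12,1) + (11,1)
…
step 4: (888, 77)  from 5·(173,15) + (23,2)
…
step 8: (7969, 691)  from 2·(3010,261) + (1949,169)
step 9: (10979, 952)  from 1·(7969,691) + (3010,261)
…
step 11: (29927, 2595)  from 1·(18948,1643) + (10979,952)
…
step 14: (1378591, 119539)  from 1·(1210008,104921) + (168583,14618)
step 15: (2588599, 224460)  from 1·(1378591,119539) + (1210008,104921)
fundamental: x₁=2588599, y₁=224460  (since 6700844782801 − 133·50382291600 = 1)
(2588599+224460√133)^2 = 13401689565601 + 1162073863080√133
(2588599+224460√133)^3 = 69383200415647777399 + 6016286479789825380√133
(2588599+224460√133)^4 = 359210566425477440164982401 + 31147506330593762303822160√133
(2588599+224460√133)^5 = 1859704226076779569066850908714999 + 161256807479731348725343689282300√133

2588599 224460
13401689565601 1162073863080
69383200415647777399 6016286479789825380
359210566425477440164982401 31147506330593762303822160
1859704226076779569066850908714999 161256807479731348725343689282300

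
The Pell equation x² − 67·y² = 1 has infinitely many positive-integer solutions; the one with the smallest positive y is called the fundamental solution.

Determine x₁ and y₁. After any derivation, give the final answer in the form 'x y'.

d=67: √d = [8; 5,2,1,1,7,1,1,2,5,16] (ℓ=10, even), read p_9/q_9
i=0: a=8 ⇒ p=8, q=1
i=1: a=5 ⇒ p=41, q=5
…
i=4: a=1 ⇒ p=221, q=27
i=5: a=7 ⇒ p=1678, q=205
…
i=8: a=2 ⇒ p=9053, q=1106
i=9: a=5 ⇒ p=48842, q=5967
(x₁, y₁) = (48842, 5967);  48842² − 67·5967² = 1 ✓

48842 5967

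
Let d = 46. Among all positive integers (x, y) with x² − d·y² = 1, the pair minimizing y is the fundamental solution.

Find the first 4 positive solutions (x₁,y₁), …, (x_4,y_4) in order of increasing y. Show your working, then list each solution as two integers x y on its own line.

24335 3588
1184384449 174627960
57643991108495 8499142809612
2805533046066067201 413653280369188080

√46 → a₀=6, period (1,3,1,1,2,6,2,1,1,3,1,12); ℓ=12 even so k=11
a_0=6:  p_0=6·1+0=6,  q_0=6·0+1=1
a_1=1:  p_1=1·6+1=7,  q_1=1·1+0=1
…
a_3=1:  p_3=1·27+7=34,  q_3=1·4+1=5
a_4=1:  p_4=1·34+27=61,  q_4=1·5+4=9
…
a_6=6:  p_6=6·156+61=997,  q_6=6·23+9=147
a_7=2:  p_7=2·997+156=2150,  q_7=2·147+23=317
a_8=1:  p_8=1·2150+997=3147,  q_8=1·317+147=464
a_9=1:  p_9=1·3147+2150=5297,  q_9=1·464+317=781
a_10=3:  p_10=3·5297+3147=19038,  q_10=3·781+464=2807
a_11=1:  p_11=1·19038+5297=24335,  q_11=1·2807+781=3588
fundamental: x₁=24335, y₁=3588  (since 592192225 − 46·12873744 = 1)
(x_2, y_2) = (24335·24335 + 46·3588·3588, 24335·3588 + 3588·24335) = (1184384449, 174627960)
(x_3, y_3) = (24335·1184384449 + 46·3588·174627960, 24335·174627960 + 3588·1184384449) = (57643991108495, 8499142809612)
(x_4, y_4) = (24335·57643991108495 + 46·3588·8499142809612, 24335·8499142809612 + 3588·57643991108495) = (2805533046066067201, 413653280369188080)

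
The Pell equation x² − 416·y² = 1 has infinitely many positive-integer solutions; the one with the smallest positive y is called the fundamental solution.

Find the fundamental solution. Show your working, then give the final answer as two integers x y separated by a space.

d=416: √d = [20; 2,1,1,9,1,1,2,40] (ℓ=8, even), read p_7/q_7
i=0: a=20 ⇒ p=20, q=1
…
i=2: a=1 ⇒ p=61, q=3
i=3: a=1 ⇒ p=102, q=5
…
i=6: a=1 ⇒ p=2060, q=101
i=7: a=2 ⇒ p=5201, q=255
(x₁, y₁) = (5201, 255);  5201² − 416·255² = 1 ✓

5201 255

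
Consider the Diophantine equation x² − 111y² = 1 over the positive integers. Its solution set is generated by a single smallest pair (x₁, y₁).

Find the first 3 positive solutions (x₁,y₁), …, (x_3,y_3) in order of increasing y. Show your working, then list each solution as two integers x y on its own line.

[10; 1,1,6,1,1,20] for √111; ℓ=6 ⇒ convergent index 5
a_0=10:  p_0=10·1+0=10,  q_0=10·0+1=1
…
a_4=1:  p_4=1·137+21=158,  q_4=1·13+2=15
a_5=1:  p_5=1·158+137=295,  q_5=1·15+13=28
fundamental: x₁=295, y₁=28  (since 87025 − 111·784 = 1)
(x_2, y_2) = (295·295 + 111·28·28, 295·28 + 28·295) = (174049, 16520)
(x_3, y_3) = (295·174049 + 111·28·16520, 295·16520 + 28·174049) = (102688615, 9746772)

295 28
174049 16520
102688615 9746772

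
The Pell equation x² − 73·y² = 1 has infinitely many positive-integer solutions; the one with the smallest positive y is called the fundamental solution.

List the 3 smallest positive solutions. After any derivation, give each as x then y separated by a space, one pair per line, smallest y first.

2281249 267000
10408194000001 1218186966000
47487364308614281249 5557975596000801000

√73 → a₀=8, period (1,1,5,5,1,1,16); ℓ=7 odd so k=13
i=0: a=8 ⇒ p=8, q=1
…
i=3: a=5 ⇒ p=94, q=11
i=4: a=5 ⇒ p=487, q=57
…
i=6: a=1 ⇒ p=1068, q=125
i=7: a=16 ⇒ p=17669, q=2068
…
i=9: a=1 ⇒ p=36406, q=4261
…
i=11: a=5 ⇒ p=1040241, q=121751
i=12: a=1 ⇒ p=1241008, q=145249
i=13: a=1 ⇒ p=2281249, q=267000
(x₁, y₁) = (2281249, 267000);  2281249² − 73·267000² = 1 ✓
(x_2, y_2) = (2281249·2281249 + 73·267000·267000, 2281249·267000 + 267000·2281249) = (10408194000001, 1218186966000)
(x_3, y_3) = (2281249·10408194000001 + 73·267000·1218186966000, 2281249·1218186966000 + 267000·10408194000001) = (47487364308614281249, 5557975596000801000)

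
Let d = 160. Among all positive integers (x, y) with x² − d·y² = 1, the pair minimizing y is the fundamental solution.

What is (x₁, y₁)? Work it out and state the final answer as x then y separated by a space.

721 57

d=160: √d = [12; 1,1,1,5,1,1,1,24] (ℓ=8, even), read p_7/q_7
a_0=12:  p_0=12·1+0=12,  q_0=12·0+1=1
a_1=1:  p_1=1·12+1=13,  q_1=1·1+0=1
a_2=1:  p_2=1·13+12=25,  q_2=1·1+1=2
…
a_4=5:  p_4=5·38+25=215,  q_4=5·3+2=17
…
a_6=1:  p_6=1·253+215=468,  q_6=1·20+17=37
a_7=1:  p_7=1·468+253=721,  q_7=1·37+20=57
fundamental: x₁=721, y₁=57  (since 519841 − 160·3249 = 1)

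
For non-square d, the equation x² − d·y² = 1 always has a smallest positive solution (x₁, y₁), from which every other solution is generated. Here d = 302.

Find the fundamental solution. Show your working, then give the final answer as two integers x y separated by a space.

4276623 246092

d=302: √d = [17; 2,1,1,1,4,…,1,2,34] (ℓ=16, even), read p_15/q_15
i=0: a=17 ⇒ p=17, q=1
i=1: a=2 ⇒ p=35, q=2
…
i=6: a=2 ⇒ p=1425, q=82
…
i=8: a=16 ⇒ p=34513, q=1986
i=9: a=1 ⇒ p=36581, q=2105
i=10: a=2 ⇒ p=107675, q=6196
…
i=12: a=1 ⇒ p=574956, q=33085
…
i=14: a=1 ⇒ p=1617193, q=93059
i=15: a=2 ⇒ p=4276623, q=246092
→ (4276623, 246092).  Check: 4276623²=18289504284129, 302·246092²=18289504284128, difference 1.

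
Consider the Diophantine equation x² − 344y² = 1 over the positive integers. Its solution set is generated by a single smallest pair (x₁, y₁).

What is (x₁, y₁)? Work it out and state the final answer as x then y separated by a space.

√344 → a₀=18, period (1,1,4,1,3,1,4,1,1,36); ℓ=10 even so k=9
i=0: a=18 ⇒ p=18, q=1
i=1: a=1 ⇒ p=19, q=1
i=2: a=1 ⇒ p=37, q=2
…
i=6: a=1 ⇒ p=983, q=53
…
i=8: a=1 ⇒ p=5694, q=307
i=9: a=1 ⇒ p=10405, q=561
→ (10405, 561).  Check: 10405²=108264025, 344·561²=108264024, difference 1.

10405 561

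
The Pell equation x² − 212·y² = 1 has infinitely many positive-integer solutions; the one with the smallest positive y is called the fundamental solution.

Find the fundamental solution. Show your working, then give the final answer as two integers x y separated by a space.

66249 4550

√212 = [14; 1,1,3,1,1,…,1,1,28, …], period ℓ=14 (even) → k=13
step 0: (14, 1)  from 14·(1,0) + (0,1)
step 1: (15, 1)  from 1·(14,1) + (1,0)
…
step 3: (102, 7)  from 3·(29,2) + (15,1)
step 4: (131, 9)  from 1·(102,7) + (29,2)
step 5: (233, 16)  from 1·(131,9) + (102,7)
step 6: (364, 25)  from 1·(233,16) + (131,9)
step 7: (2417, 166)  from 6·(364,25) + (233,16)
step 8: (2781, 191)  from 1·(2417,166) + (364,25)
step 9: (5198, 357)  from 1·(2781,191) + (2417,166)
step 10: (7979, 548)  from 1·(5198,357) + (2781,191)
step 11: (29135, 2001)  from 3·(7979,548) + (5198,357)
step 12: (37114, 2549)  from 1·(29135,2001) + (7979,548)
step 13: (66249, 4550)  from 1·(37114,2549) + (29135,2001)
→ (66249, 4550).  Check: 66249²=4388930001, 212·4550²=4388930000, difference 1.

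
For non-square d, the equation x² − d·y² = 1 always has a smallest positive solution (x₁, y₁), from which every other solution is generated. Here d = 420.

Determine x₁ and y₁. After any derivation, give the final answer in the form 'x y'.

√420 → a₀=20, period (2,40); ℓ=2 even so k=1
a_0=20:  p_0=20·1+0=20,  q_0=20·0+1=1
a_1=2:  p_1=2·20+1=41,  q_1=2·1+0=2
→ (41, 2).  Check: 41²=1681, 420·2²=1680, difference 1.

41 2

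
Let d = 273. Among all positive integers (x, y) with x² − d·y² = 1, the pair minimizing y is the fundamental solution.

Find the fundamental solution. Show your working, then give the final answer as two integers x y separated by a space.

√273 → a₀=16, period (1,1,10,1,1,32); ℓ=6 even so k=5
a_0=16:  p_0=16·1+0=16,  q_0=16·0+1=1
a_1=1:  p_1=1·16+1=17,  q_1=1·1+0=1
a_2=1:  p_2=1·17+16=33,  q_2=1·1+1=2
a_3=10:  p_3=10·33+17=347,  q_3=10·2+1=21
a_4=1:  p_4=1·347+33=380,  q_4=1·21+2=23
a_5=1:  p_5=1·380+347=727,  q_5=1·23+21=44
(x₁, y₁) = (727, 44);  727² − 273·44² = 1 ✓

727 44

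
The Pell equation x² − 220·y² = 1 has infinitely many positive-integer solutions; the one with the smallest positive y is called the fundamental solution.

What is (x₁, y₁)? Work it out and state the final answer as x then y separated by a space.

√220 = [14; 1,4,1,28, …], period ℓ=4 (even) → k=3
step 0: (14, 1)  from 14·(1,0) + (0,1)
step 1: (15, 1)  from 1·(14,1) + (1,0)
step 2: (74, 5)  from 4·(15,1) + (14,1)
step 3: (89, 6)  from 1·(74,5) + (15,1)
fundamental: x₁=89, y₁=6  (since 7921 − 220·36 = 1)

89 6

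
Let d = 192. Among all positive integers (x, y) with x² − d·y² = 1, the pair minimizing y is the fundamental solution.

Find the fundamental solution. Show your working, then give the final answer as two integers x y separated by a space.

√192 → a₀=13, period (1,5,1,26); ℓ=4 even so k=3
k=0  a_k=13  p_k/q_k = 13/1
…
k=2  a_k=5  p_k/q_k = 83/6
k=3  a_k=1  p_k/q_k = 97/7
(x₁, y₁) = (97, 7);  97² − 192·7² = 1 ✓

97 7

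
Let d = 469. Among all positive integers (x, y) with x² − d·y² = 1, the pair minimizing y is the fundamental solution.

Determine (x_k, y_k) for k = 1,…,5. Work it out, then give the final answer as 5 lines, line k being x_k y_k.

137215 6336
37655912449 1738788480
10333912053241855 477175722560064
2835935484733506355201 130951333540419575040
778265775065082237004568575 35936974463020168255667136

√469 = [21; 1,1,1,10,6,10,1,1,1,42, …], period ℓ=10 (even) → k=9
a_0=21:  p_0=21·1+0=21,  q_0=21·0+1=1
…
a_2=1:  p_2=1·22+21=43,  q_2=1·1+1=2
a_3=1:  p_3=1·43+22=65,  q_3=1·2+1=3
a_4=10:  p_4=10·65+43=693,  q_4=10·3+2=32
…
a_6=10:  p_6=10·4223+693=42923,  q_6=10·195+32=1982
a_7=1:  p_7=1·42923+4223=47146,  q_7=1·1982+195=2177
a_8=1:  p_8=1·47146+42923=90069,  q_8=1·2177+1982=4159
a_9=1:  p_9=1·90069+47146=137215,  q_9=1·4159+2177=6336
→ (137215, 6336).  Check: 137215²=18827956225, 469·6336²=18827956224, difference 1.
n=2: (137215,6336)∘(137215,6336) = (137215·137215+469·6336·6336, 137215·6336+6336·137215) = (37655912449,1738788480)
n=3: (37655912449,1738788480)∘(137215,6336) = (137215·37655912449+469·6336·1738788480, 137215·1738788480+6336·37655912449) = (10333912053241855,477175722560064)
n=4: (10333912053241855,477175722560064)∘(137215,6336) = (137215·10333912053241855+469·6336·477175722560064, 137215·477175722560064+6336·10333912053241855) = (2835935484733506355201,130951333540419575040)
n=5: (2835935484733506355201,130951333540419575040)∘(137215,6336) = (137215·2835935484733506355201+469·6336·130951333540419575040, 137215·130951333540419575040+6336·2835935484733506355201) = (778265775065082237004568575,35936974463020168255667136)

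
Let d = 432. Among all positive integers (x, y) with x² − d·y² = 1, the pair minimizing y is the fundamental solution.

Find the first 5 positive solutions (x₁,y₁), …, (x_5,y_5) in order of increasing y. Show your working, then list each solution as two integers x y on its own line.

[20; 1,3,1,1,1,3,1,40] for √432; ℓ=8 ⇒ convergent index 7
step 0: (20, 1)  from 20·(1,0) + (0,1)
step 1: (21, 1)  from 1·(20,1) + (1,0)
step 2: (83, 4)  from 3·(21,1) + (20,1)
…
step 4: (187, 9)  from 1·(104,5) + (83,4)
step 5: (291, 14)  from 1·(187,9) + (104,5)
step 6: (1060, 51)  from 3·(291,14) + (187,9)
step 7: (1351, 65)  from 1·(1060,51) + (291,14)
(x₁, y₁) = (1351, 65);  1351² − 432·65² = 1 ✓
(x_2, y_2) = (1351·1351 + 432·65·65, 1351·65 + 65·1351) = (3650401, 175630)
(x_3, y_3) = (1351·3650401 + 432·65·175630, 1351·175630 + 65·3650401) = (9863382151, 474552195)
(x_4, y_4) = (1351·9863382151 + 432·65·474552195, 1351·474552195 + 65·9863382151) = (26650854921601, 1282239855260)
(x_5, y_5) = (1351·26650854921601 + 432·65·1282239855260, 1351·1282239855260 + 65·26650854921601) = (72010600134783751, 3464611614360325)

1351 65
3650401 175630
9863382151 474552195
26650854921601 1282239855260
72010600134783751 3464611614360325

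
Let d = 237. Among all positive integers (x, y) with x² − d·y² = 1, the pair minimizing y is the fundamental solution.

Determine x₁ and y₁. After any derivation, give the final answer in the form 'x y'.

228151 14820

[15; 2,1,1,7,10,7,1,1,2,30] for √237; ℓ=10 ⇒ convergent index 9
i=0: a=15 ⇒ p=15, q=1
i=1: a=2 ⇒ p=31, q=2
i=2: a=1 ⇒ p=46, q=3
…
i=4: a=7 ⇒ p=585, q=38
…
i=7: a=1 ⇒ p=48001, q=3118
i=8: a=1 ⇒ p=90075, q=5851
i=9: a=2 ⇒ p=228151, q=14820
→ (228151, 14820).  Check: 228151²=52052878801, 237·14820²=52052878800, difference 1.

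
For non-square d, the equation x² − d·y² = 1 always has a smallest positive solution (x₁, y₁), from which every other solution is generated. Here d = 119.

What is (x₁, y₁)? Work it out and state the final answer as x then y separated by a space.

120 11

√119 → a₀=10, period (1,9,1,20); ℓ=4 even so k=3
a_0=10:  p_0=10·1+0=10,  q_0=10·0+1=1
…
a_2=9:  p_2=9·11+10=109,  q_2=9·1+1=10
a_3=1:  p_3=1·109+11=120,  q_3=1·10+1=11
fundamental: x₁=120, y₁=11  (since 14400 − 119·121 = 1)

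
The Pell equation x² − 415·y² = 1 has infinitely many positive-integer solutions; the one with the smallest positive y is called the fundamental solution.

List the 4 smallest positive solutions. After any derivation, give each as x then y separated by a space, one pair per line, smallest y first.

√415 = [20; 2,1,2,4,6,…,1,2,40, …], period ℓ=16 (even) → k=15
i=0: a=20 ⇒ p=20, q=1
i=1: a=2 ⇒ p=41, q=2
…
i=3: a=2 ⇒ p=163, q=8
…
i=5: a=6 ⇒ p=4441, q=218
i=6: a=1 ⇒ p=5154, q=253
i=7: a=1 ⇒ p=9595, q=471
i=8: a=3 ⇒ p=33939, q=1666
i=9: a=1 ⇒ p=43534, q=2137
i=10: a=1 ⇒ p=77473, q=3803
i=11: a=6 ⇒ p=508372, q=24955
i=12: a=4 ⇒ p=2110961, q=103623
i=13: a=2 ⇒ p=4730294, q=232201
i=14: a=1 ⇒ p=6841255, q=335824
i=15: a=2 ⇒ p=18412804, q=903849
(x₁, y₁) = (18412804, 903849);  18412804² − 415·903849² = 1 ✓
(x_2, y_2) = (18412804·18412804 + 415·903849·903849, 18412804·903849 + 903849·18412804) = (678062702284831, 33284788965192)
(x_3, y_3) = (18412804·678062702284831 + 415·903849·33284788965192, 18412804·33284788965192 + 903849·678062702284831) = (24970071273761872339444, 1225732590794885332887)
(x_4, y_4) = (18412804·24970071273761872339444 + 415·903849·1225732590794885332887, 18412804·1225732590794885332887 + 903849·24970071273761872339444) = (919538056459614718055705397121, 45138347901436822389057205104)

18412804 903849
678062702284831 33284788965192
24970071273761872339444 1225732590794885332887
919538056459614718055705397121 45138347901436822389057205104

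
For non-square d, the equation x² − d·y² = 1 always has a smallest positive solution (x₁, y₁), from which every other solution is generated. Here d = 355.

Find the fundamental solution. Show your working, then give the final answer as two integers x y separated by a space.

d=355: √d = [18; 1,5,3,3,1,6,1,3,3,5,1,36] (ℓ=12, even), read p_11/q_11
step 0: (18, 1)  from 18·(1,0) + (0,1)
step 1: (19, 1)  from 1·(18,1) + (1,0)
step 2: (113, 6)  from 5·(19,1) + (18,1)
step 3: (358, 19)  from 3·(113,6) + (19,1)
step 4: (1187, 63)  from 3·(358,19) + (113,6)
…
step 6: (10457, 555)  from 6·(1545,82) + (1187,63)
…
step 8: (46463, 2466)  from 3·(12002,637) + (10457,555)
…
step 10: (803418, 42641)  from 5·(151391,8035) + (46463,2466)
step 11: (954809, 50676)  from 1·(803418,42641) + (151391,8035)
→ (954809, 50676).  Check: 954809²=911660226481, 355·50676²=911660226480, difference 1.

954809 50676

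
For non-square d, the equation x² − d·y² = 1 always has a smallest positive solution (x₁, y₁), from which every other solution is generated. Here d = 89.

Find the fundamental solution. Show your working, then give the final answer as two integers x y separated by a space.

√89 → a₀=9, period (2,3,3,2,18); ℓ=5 odd so k=9
i=0: a=9 ⇒ p=9, q=1
…
i=4: a=2 ⇒ p=500, q=53
i=5: a=18 ⇒ p=9217, q=977
i=6: a=2 ⇒ p=18934, q=2007
…
i=8: a=3 ⇒ p=216991, q=23001
i=9: a=2 ⇒ p=500001, q=53000
(x₁, y₁) = (500001, 53000);  500001² − 89·53000² = 1 ✓

500001 53000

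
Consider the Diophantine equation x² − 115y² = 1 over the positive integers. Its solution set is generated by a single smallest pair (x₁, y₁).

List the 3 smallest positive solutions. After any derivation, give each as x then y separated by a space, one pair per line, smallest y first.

1126 105
2535751 236460
5710510126 532507815

d=115: √d = [10; 1,2,1,1,1,1,1,2,1,20] (ℓ=10, even), read p_9/q_9
a_0=10:  p_0=10·1+0=10,  q_0=10·0+1=1
…
a_3=1:  p_3=1·32+11=43,  q_3=1·3+1=4
…
a_6=1:  p_6=1·118+75=193,  q_6=1·11+7=18
…
a_8=2:  p_8=2·311+193=815,  q_8=2·29+18=76
a_9=1:  p_9=1·815+311=1126,  q_9=1·76+29=105
fundamental: x₁=1126, y₁=105  (since 1267876 − 115·11025 = 1)
(x_2, y_2) = (1126·1126 + 115·105·105, 1126·105 + 105·1126) = (2535751, 236460)
(x_3, y_3) = (1126·2535751 + 115·105·236460, 1126·236460 + 105·2535751) = (5710510126, 532507815)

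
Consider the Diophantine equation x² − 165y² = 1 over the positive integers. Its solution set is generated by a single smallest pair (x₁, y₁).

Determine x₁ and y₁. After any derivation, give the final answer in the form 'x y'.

1079 84

d=165: √d = [12; 1,5,2,5,1,24] (ℓ=6, even), read p_5/q_5
i=0: a=12 ⇒ p=12, q=1
i=1: a=1 ⇒ p=13, q=1
…
i=3: a=2 ⇒ p=167, q=13
i=4: a=5 ⇒ p=912, q=71
i=5: a=1 ⇒ p=1079, q=84
→ (1079, 84).  Check: 1079²=1164241, 165·84²=1164240, difference 1.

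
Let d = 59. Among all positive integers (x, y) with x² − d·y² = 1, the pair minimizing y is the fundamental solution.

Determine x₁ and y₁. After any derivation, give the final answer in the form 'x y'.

530 69

d=59: √d = [7; 1,2,7,2,1,14] (ℓ=6, even), read p_5/q_5
k=0  a_k=7  p_k/q_k = 7/1
…
k=4  a_k=2  p_k/q_k = 361/47
k=5  a_k=1  p_k/q_k = 530/69
fundamental: x₁=530, y₁=69  (since 280900 − 59·4761 = 1)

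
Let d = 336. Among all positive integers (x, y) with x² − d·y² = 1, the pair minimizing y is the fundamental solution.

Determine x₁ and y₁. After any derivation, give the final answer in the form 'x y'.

55 3

d=336: √d = [18; 3,36] (ℓ=2, even), read p_1/q_1
a_0=18:  p_0=18·1+0=18,  q_0=18·0+1=1
a_1=3:  p_1=3·18+1=55,  q_1=3·1+0=3
(x₁, y₁) = (55, 3);  55² − 336·3² = 1 ✓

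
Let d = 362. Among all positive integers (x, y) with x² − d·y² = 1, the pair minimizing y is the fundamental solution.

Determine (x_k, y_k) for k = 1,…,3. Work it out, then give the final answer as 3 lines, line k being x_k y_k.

√362 → a₀=19, period (38); ℓ=1 odd so k=1
i=0: a=19 ⇒ p=19, q=1
i=1: a=38 ⇒ p=723, q=38
(x₁, y₁) = (723, 38);  723² − 362·38² = 1 ✓
(723+38√362)^2 = 1045457 + 54948√362
(723+38√362)^3 = 1511730099 + 79454770√362

723 38
1045457 54948
1511730099 79454770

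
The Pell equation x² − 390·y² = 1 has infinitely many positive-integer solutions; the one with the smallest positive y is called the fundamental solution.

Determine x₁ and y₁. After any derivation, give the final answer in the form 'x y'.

79 4

d=390: √d = [19; 1,2,1,38] (ℓ=4, even), read p_3/q_3
a_0=19:  p_0=19·1+0=19,  q_0=19·0+1=1
a_1=1:  p_1=1·19+1=20,  q_1=1·1+0=1
a_2=2:  p_2=2·20+19=59,  q_2=2·1+1=3
a_3=1:  p_3=1·59+20=79,  q_3=1·3+1=4
→ (79, 4).  Check: 79²=6241, 390·4²=6240, difference 1.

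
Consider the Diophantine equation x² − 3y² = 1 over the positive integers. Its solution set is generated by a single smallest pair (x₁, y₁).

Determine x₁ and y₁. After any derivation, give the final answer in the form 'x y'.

√3 = [1; 1,2, …], period ℓ=2 (even) → k=1
step 0: (1, 1)  from 1·(1,0) + (0,1)
step 1: (2, 1)  from 1·(1,1) + (1,0)
fundamental: x₁=2, y₁=1  (since 4 − 3·1 = 1)

2 1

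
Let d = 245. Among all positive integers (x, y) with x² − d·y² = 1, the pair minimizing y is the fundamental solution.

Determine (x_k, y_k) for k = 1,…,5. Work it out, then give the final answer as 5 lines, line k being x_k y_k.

[15; 1,1,1,7,6,7,1,1,1,30] for √245; ℓ=10 ⇒ convergent index 9
a_0=15:  p_0=15·1+0=15,  q_0=15·0+1=1
…
a_2=1:  p_2=1·16+15=31,  q_2=1·1+1=2
…
a_5=6:  p_5=6·360+47=2207,  q_5=6·23+3=141
a_6=7:  p_6=7·2207+360=15809,  q_6=7·141+23=1010
a_7=1:  p_7=1·15809+2207=18016,  q_7=1·1010+141=1151
a_8=1:  p_8=1·18016+15809=33825,  q_8=1·1151+1010=2161
a_9=1:  p_9=1·33825+18016=51841,  q_9=1·2161+1151=3312
(x₁, y₁) = (51841, 3312);  51841² − 245·3312² = 1 ✓
k=2:  x_2 = 51841·51841+245·3312·3312 = 5374978561,  y_2 = 51841·3312+3312·51841 = 343394784
k=3:  x_3 = 51841·5374978561+245·3312·343394784 = 557288527109761,  y_3 = 51841·343394784+3312·5374978561 = 35603857991376
k=4:  x_4 = 51841·557288527109761+245·3312·35603857991376 = 57780789062419261441,  y_4 = 51841·35603857991376+3312·557288527109761 = 3691479203918451648
k=5:  x_5 = 51841·57780789062419261441+245·3312·3691479203918451648 = 5990827771012465337616001,  y_5 = 51841·3691479203918451648+3312·57780789062419261441 = 382739946785069045776560

51841 3312
5374978561 343394784
557288527109761 35603857991376
57780789062419261441 3691479203918451648
5990827771012465337616001 382739946785069045776560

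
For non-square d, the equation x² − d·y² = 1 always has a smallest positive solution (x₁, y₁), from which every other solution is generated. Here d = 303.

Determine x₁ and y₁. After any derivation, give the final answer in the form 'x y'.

[17; 2,2,5,2,2,34] for √303; ℓ=6 ⇒ convergent index 5
k=0  a_k=17  p_k/q_k = 17/1
…
k=2  a_k=2  p_k/q_k = 87/5
…
k=4  a_k=2  p_k/q_k = 1027/59
k=5  a_k=2  p_k/q_k = 2524/145
→ (2524, 145).  Check: 2524²=6370576, 303·145²=6370575, difference 1.

2524 145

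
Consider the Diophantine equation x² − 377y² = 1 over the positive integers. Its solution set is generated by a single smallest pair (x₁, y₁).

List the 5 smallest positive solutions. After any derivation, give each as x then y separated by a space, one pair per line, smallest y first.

233 12
108577 5592
50596649 2605860
23577929857 1214325168
10987264716713 565872922428

[19; 2,2,2,38] for √377; ℓ=4 ⇒ convergent index 3
a_0=19:  p_0=19·1+0=19,  q_0=19·0+1=1
a_1=2:  p_1=2·19+1=39,  q_1=2·1+0=2
a_2=2:  p_2=2·39+19=97,  q_2=2·2+1=5
a_3=2:  p_3=2·97+39=233,  q_3=2·5+2=12
fundamental: x₁=233, y₁=12  (since 54289 − 377·144 = 1)
(x_2, y_2) = (233·233 + 377·12·12, 233·12 + 12·233) = (108577, 5592)
(x_3, y_3) = (233·108577 + 377·12·5592, 233·5592 + 12·108577) = (50596649, 2605860)
(x_4, y_4) = (233·50596649 + 377·12·2605860, 233·2605860 + 12·50596649) = (23577929857, 1214325168)
(x_5, y_5) = (233·23577929857 + 377·12·1214325168, 233·1214325168 + 12·23577929857) = (10987264716713, 565872922428)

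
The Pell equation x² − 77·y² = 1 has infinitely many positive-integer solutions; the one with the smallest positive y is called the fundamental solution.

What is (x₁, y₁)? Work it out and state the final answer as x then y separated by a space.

351 40

√77 = [8; 1,3,2,3,1,16, …], period ℓ=6 (even) → k=5
k=0  a_k=8  p_k/q_k = 8/1
…
k=4  a_k=3  p_k/q_k = 272/31
k=5  a_k=1  p_k/q_k = 351/40
fundamental: x₁=351, y₁=40  (since 123201 − 77·1600 = 1)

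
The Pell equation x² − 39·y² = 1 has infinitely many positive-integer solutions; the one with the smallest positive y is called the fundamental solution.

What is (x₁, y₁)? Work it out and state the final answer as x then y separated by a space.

25 4

d=39: √d = [6; 4,12] (ℓ=2, even), read p_1/q_1
a_0=6:  p_0=6·1+0=6,  q_0=6·0+1=1
a_1=4:  p_1=4·6+1=25,  q_1=4·1+0=4
fundamental: x₁=25, y₁=4  (since 625 − 39·16 = 1)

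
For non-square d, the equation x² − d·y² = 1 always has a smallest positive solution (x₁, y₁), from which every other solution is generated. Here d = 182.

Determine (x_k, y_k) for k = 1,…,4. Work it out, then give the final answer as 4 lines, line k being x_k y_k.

d=182: √d = [13; 2,26] (ℓ=2, even), read p_1/q_1
k=0  a_k=13  p_k/q_k = 13/1
k=1  a_k=2  p_k/q_k = 27/2
→ (27, 2).  Check: 27²=729, 182·2²=728, difference 1.
n=2: (27,2)∘(27,2) = (27·27+182·2·2, 27·2+2·27) = (1457,108)
n=3: (1457,108)∘(27,2) = (27·1457+182·2·108, 27·108+2·1457) = (78651,5830)
n=4: (78651,5830)∘(27,2) = (27·78651+182·2·5830, 27·5830+2·78651) = (4245697,314712)

27 2
1457 108
78651 5830
4245697 314712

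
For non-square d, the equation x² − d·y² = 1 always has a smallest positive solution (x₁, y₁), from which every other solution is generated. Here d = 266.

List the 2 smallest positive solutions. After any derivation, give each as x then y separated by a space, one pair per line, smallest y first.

√266 = [16; 3,4,3,32, …], period ℓ=4 (even) → k=3
k=0  a_k=16  p_k/q_k = 16/1
…
k=2  a_k=4  p_k/q_k = 212/13
k=3  a_k=3  p_k/q_k = 685/42
fundamental: x₁=685, y₁=42  (since 469225 − 266·1764 = 1)
(x_2, y_2) = (685·685 + 266·42·42, 685·42 + 42·685) = (938449, 57540)

685 42
938449 57540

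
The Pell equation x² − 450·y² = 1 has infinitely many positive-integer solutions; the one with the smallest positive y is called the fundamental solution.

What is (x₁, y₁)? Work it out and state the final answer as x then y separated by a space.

d=450: √d = [21; 4,1,2,4,2,1,4,42] (ℓ=8, even), read p_7/q_7
k=0  a_k=21  p_k/q_k = 21/1
…
k=3  a_k=2  p_k/q_k = 297/14
…
k=6  a_k=1  p_k/q_k = 4179/197
k=7  a_k=4  p_k/q_k = 19601/924
fundamental: x₁=19601, y₁=924  (since 384199201 − 450·853776 = 1)

19601 924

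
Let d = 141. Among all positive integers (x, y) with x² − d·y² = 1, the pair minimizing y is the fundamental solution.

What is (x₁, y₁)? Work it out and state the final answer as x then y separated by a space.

d=141: √d = [11; 1,6,1,22] (ℓ=4, even), read p_3/q_3
k=0  a_k=11  p_k/q_k = 11/1
k=1  a_k=1  p_k/q_k = 12/1
k=2  a_k=6  p_k/q_k = 83/7
k=3  a_k=1  p_k/q_k = 95/8
(x₁, y₁) = (95, 8);  95² − 141·8² = 1 ✓

95 8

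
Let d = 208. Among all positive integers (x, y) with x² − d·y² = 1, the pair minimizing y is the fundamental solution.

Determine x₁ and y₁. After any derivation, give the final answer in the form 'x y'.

649 45

[14; 2,2,1,2,2,28] for √208; ℓ=6 ⇒ convergent index 5
a_0=14:  p_0=14·1+0=14,  q_0=14·0+1=1
a_1=2:  p_1=2·14+1=29,  q_1=2·1+0=2
a_2=2:  p_2=2·29+14=72,  q_2=2·2+1=5
a_3=1:  p_3=1·72+29=101,  q_3=1·5+2=7
a_4=2:  p_4=2·101+72=274,  q_4=2·7+5=19
a_5=2:  p_5=2·274+101=649,  q_5=2·19+7=45
fundamental: x₁=649, y₁=45  (since 421201 − 208·2025 = 1)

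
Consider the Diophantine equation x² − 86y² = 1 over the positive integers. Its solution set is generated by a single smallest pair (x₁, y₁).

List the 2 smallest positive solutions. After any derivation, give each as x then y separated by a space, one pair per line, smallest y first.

10405 1122
216528049 23348820

d=86: √d = [9; 3,1,1,1,8,1,1,1,3,18] (ℓ=10, even), read p_9/q_9
i=0: a=9 ⇒ p=9, q=1
…
i=3: a=1 ⇒ p=65, q=7
…
i=5: a=8 ⇒ p=881, q=95
…
i=8: a=1 ⇒ p=2847, q=307
i=9: a=3 ⇒ p=10405, q=1122
(x₁, y₁) = (10405, 1122);  10405² − 86·1122² = 1 ✓
(10405+1122√86)^2 = 216528049 + 23348820√86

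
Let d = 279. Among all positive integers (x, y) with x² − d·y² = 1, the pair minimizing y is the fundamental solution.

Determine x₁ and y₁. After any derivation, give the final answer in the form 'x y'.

1520 91

[16; 1,2,2,1,2,2,1,32] for √279; ℓ=8 ⇒ convergent index 7
k=0  a_k=16  p_k/q_k = 16/1
k=1  a_k=1  p_k/q_k = 17/1
k=2  a_k=2  p_k/q_k = 50/3
k=3  a_k=2  p_k/q_k = 117/7
k=4  a_k=1  p_k/q_k = 167/10
k=5  a_k=2  p_k/q_k = 451/27
k=6  a_k=2  p_k/q_k = 1069/64
k=7  a_k=1  p_k/q_k = 1520/91
→ (1520, 91).  Check: 1520²=2310400, 279·91²=2310399, difference 1.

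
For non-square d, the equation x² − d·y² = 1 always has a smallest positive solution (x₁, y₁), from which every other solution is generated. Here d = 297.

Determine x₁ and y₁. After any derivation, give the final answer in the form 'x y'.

48599 2820

√297 → a₀=17, period (4,3,1,1,2,1,1,3,4,34); ℓ=10 even so k=9
step 0: (17, 1)  from 17·(1,0) + (0,1)
step 1: (69, 4)  from 4·(17,1) + (1,0)
…
step 3: (293, 17)  from 1·(224,13) + (69,4)
step 4: (517, 30)  from 1·(293,17) + (224,13)
step 5: (1327, 77)  from 2·(517,30) + (293,17)
step 6: (1844, 107)  from 1·(1327,77) + (517,30)
…
step 8: (11357, 659)  from 3·(3171,184) + (1844,107)
step 9: (48599, 2820)  from 4·(11357,659) + (3171,184)
fundamental: x₁=48599, y₁=2820  (since 2361862801 − 297·7952400 = 1)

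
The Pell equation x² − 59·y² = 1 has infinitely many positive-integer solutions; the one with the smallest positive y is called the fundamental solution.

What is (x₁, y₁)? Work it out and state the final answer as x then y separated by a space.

√59 → a₀=7, period (1,2,7,2,1,14); ℓ=6 even so k=5
k=0  a_k=7  p_k/q_k = 7/1
k=1  a_k=1  p_k/q_k = 8/1
k=2  a_k=2  p_k/q_k = 23/3
k=3  a_k=7  p_k/q_k = 169/22
k=4  a_k=2  p_k/q_k = 361/47
k=5  a_k=1  p_k/q_k = 530/69
(x₁, y₁) = (530, 69);  530² − 59·69² = 1 ✓

530 69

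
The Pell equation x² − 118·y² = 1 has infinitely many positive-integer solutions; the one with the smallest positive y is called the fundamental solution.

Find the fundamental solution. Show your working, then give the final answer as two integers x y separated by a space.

d=118: √d = [10; 1,6,3,2,10,2,3,6,1,20] (ℓ=10, even), read p_9/q_9
a_0=10:  p_0=10·1+0=10,  q_0=10·0+1=1
a_1=1:  p_1=1·10+1=11,  q_1=1·1+0=1
a_2=6:  p_2=6·11+10=76,  q_2=6·1+1=7
…
a_4=2:  p_4=2·239+76=554,  q_4=2·22+7=51
a_5=10:  p_5=10·554+239=5779,  q_5=10·51+22=532
a_6=2:  p_6=2·5779+554=12112,  q_6=2·532+51=1115
…
a_8=6:  p_8=6·42115+12112=264802,  q_8=6·3877+1115=24377
a_9=1:  p_9=1·264802+42115=306917,  q_9=1·24377+3877=28254
(x₁, y₁) = (306917, 28254);  306917² − 118·28254² = 1 ✓

306917 28254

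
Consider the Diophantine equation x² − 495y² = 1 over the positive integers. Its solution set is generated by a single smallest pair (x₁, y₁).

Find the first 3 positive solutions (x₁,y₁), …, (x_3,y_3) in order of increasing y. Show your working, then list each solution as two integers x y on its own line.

√495 = [22; 4,44, …], period ℓ=2 (even) → k=1
step 0: (22, 1)  from 22·(1,0) + (0,1)
step 1: (89, 4)  from 4·(22,1) + (1,0)
(x₁, y₁) = (89, 4);  89² − 495·4² = 1 ✓
k=2:  x_2 = 89·89+495·4·4 = 15841,  y_2 = 89·4+4·89 = 712
k=3:  x_3 = 89·15841+495·4·712 = 2819609,  y_3 = 89·712+4·15841 = 126732

89 4
15841 712
2819609 126732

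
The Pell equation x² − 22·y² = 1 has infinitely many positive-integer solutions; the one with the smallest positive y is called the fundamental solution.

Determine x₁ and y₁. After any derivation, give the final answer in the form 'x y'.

197 42

d=22: √d = [4; 1,2,4,2,1,8] (ℓ=6, even), read p_5/q_5
k=0  a_k=4  p_k/q_k = 4/1
k=1  a_k=1  p_k/q_k = 5/1
k=2  a_k=2  p_k/q_k = 14/3
k=3  a_k=4  p_k/q_k = 61/13
k=4  a_k=2  p_k/q_k = 136/29
k=5  a_k=1  p_k/q_k = 197/42
(x₁, y₁) = (197, 42);  197² − 22·42² = 1 ✓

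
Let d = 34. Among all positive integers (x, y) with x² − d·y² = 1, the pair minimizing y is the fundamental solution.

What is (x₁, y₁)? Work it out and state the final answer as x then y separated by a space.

d=34: √d = [5; 1,4,1,10] (ℓ=4, even), read p_3/q_3
step 0: (5, 1)  from 5·(1,0) + (0,1)
step 1: (6, 1)  from 1·(5,1) + (1,0)
step 2: (29, 5)  from 4·(6,1) + (5,1)
step 3: (35, 6)  from 1·(29,5) + (6,1)
fundamental: x₁=35, y₁=6  (since 1225 − 34·36 = 1)

35 6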